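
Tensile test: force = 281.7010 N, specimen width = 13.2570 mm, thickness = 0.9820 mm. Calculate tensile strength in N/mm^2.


Formula: TS = force / (width * thickness)
Substituting: TS = 281.7010 / (13.2570 * 0.9820)
Result: 21.6387 N/mm^2


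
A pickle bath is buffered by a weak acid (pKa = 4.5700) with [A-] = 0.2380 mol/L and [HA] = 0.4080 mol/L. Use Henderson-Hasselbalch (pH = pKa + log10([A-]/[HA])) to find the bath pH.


ratio = [A-] / [HA] = 0.2380 / 0.4080 = 0.5833
log10(ratio) = -0.2341
pH = pKa + log10(ratio) = 4.5700 - 0.2341 = 4.3359


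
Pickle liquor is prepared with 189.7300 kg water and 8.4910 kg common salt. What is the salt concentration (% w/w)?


Formula: Conc = salt / (water + salt) * 100
Substituting: Conc = 8.4910 / (189.7300 + 8.4910) * 100
Result: 4.2836 %


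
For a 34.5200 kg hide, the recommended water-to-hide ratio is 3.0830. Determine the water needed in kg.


Formula: Water = hide_weight * ratio
Substituting: Water = 34.5200 * 3.0830
Result: 106.4252 kg


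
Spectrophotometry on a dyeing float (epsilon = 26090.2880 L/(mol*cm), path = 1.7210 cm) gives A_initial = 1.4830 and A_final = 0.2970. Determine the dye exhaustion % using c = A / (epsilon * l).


c_initial = A_i / (epsilon * l) = 1.4830 / (26090.2880 * 1.7210) = 3.3028e-05 mol/L
c_final = A_f / (epsilon * l) = 0.2970 / (26090.2880 * 1.7210) = 6.6145e-06 mol/L
Exhaustion = (c_initial - c_final) / c_initial * 100 = (3.3028e-05 - 6.6145e-06) / 3.3028e-05 * 100 = 79.9730 %


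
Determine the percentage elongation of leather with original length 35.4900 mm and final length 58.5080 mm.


Formula: Elongation = (Lf - L0) / L0 * 100
Substituting: Elongation = (58.5080 - 35.4900) / 35.4900 * 100
Result: 64.8577 %


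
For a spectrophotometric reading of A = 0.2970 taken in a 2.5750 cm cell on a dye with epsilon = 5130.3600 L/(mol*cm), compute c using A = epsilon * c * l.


Formula: c = A / (epsilon * l)
Substituting: c = 0.2970 / (5130.3600 * 2.5750)
Result: 2.2482e-05 mol/L


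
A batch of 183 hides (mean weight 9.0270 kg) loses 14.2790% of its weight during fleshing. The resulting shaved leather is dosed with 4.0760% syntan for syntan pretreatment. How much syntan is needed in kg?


Total_raw = N * avg_wt = 183 * 9.0270 = 1651.9410 kg
Substrate = Total_raw * (1 - loss/100) = 1651.9410 * (1 - 14.2790/100) = 1416.0603 kg
Syntan = Substrate * pct / 100 = 1416.0603 * 4.0760 / 100 = 57.7186 kg


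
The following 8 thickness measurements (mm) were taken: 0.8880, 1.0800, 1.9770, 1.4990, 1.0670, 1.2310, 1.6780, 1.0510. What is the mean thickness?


Formula: Average = sum / n
Substituting: Average = 10.4710 / 8
Result: 1.3089 mm


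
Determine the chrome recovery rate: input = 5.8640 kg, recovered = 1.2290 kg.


Formula: Recovery = recovered / input * 100
Substituting: Recovery = 1.2290 / 5.8640 * 100
Result: 20.9584 %


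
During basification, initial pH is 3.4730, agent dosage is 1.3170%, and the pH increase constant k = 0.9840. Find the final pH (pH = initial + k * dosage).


Formula: pH_final = pH_initial + k * base_pct
Substituting: pH_final = 3.4730 + 0.9840 * 1.3170
Result: 4.7689


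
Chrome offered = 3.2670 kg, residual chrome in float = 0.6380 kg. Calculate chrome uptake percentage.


Formula: Uptake = (offered - residual) / offered * 100
Substituting: Uptake = (3.2670 - 0.6380) / 3.2670 * 100
Result: 80.4714 %


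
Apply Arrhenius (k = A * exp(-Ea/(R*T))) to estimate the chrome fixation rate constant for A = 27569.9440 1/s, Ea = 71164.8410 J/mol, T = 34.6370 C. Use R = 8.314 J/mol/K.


T_K = T_C + 273.15 = 34.6370 + 273.15 = 307.7870 K
exponent = -Ea / (R * T_K) = -71164.8410 / (8.314 * 307.7870) = -27.8103
k = A * exp(exponent) = 27569.9440 * exp(-27.8103) = 2.3046e-08 1/s


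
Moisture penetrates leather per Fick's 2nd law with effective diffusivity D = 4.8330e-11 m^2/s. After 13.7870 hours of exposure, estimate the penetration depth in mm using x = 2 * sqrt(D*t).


t = 13.7870 hr * 3600 = 49633.2000 s
D * t = 4.8330e-11 * 49633.2000 = 2.3988e-06
x = 2 * sqrt(D*t) = 2 * sqrt(2.3988e-06) = 0.00309759 m = 3.0976 mm


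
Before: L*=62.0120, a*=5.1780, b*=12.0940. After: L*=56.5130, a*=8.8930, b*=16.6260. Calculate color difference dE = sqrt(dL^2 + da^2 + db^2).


dL = -5.4990, da = 3.7150, db = 4.5320
dE = sqrt((-5.4990)^2 + 3.7150^2 + 4.5320^2) = 8.0361


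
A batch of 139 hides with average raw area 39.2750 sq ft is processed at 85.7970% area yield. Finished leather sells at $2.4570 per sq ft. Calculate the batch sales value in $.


Raw_total = N * avg_area = 139 * 39.2750 = 5459.2250 sq ft
Finished = Raw_total * yield / 100 = 5459.2250 * 85.7970 / 100 = 4683.8513 sq ft
Value = Finished * price = 4683.8513 * 2.4570 = 11508.2226 $


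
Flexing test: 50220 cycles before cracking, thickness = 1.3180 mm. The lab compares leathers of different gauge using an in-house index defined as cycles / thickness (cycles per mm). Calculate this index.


Formula: Index = cycles / thickness
Substituting: Index = 50220 / 1.3180
Result: 38103.1866 cycles/mm


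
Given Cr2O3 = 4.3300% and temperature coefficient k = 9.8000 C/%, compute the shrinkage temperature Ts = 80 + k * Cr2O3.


Formula: Ts = 80 + k * Cr2O3
Substituting: Ts = 80 + 9.8000 * 4.3300
Result: 122.4340 C


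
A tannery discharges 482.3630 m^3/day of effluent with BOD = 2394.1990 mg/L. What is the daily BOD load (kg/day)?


Formula: BOD_load = volume * conc / 1000
Substituting: BOD_load = 482.3630 * 2394.1990 / 1000
Result: 1154.8730 kg/day


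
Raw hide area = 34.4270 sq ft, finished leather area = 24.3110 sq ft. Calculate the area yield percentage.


Formula: Yield = finished / raw * 100
Substituting: Yield = 24.3110 / 34.4270 * 100
Result: 70.6161 %


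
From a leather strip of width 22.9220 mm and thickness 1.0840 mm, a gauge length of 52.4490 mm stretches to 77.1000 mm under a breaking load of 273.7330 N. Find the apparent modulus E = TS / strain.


TS = F / (w * t) = 273.7330 / (22.9220 * 1.0840) = 11.0165 N/mm^2
strain = (Lf - L0) / L0 = (77.1000 - 52.4490) / 52.4490 = 0.4700
E = TS / strain = 11.0165 / 0.4700 = 23.4395 N/mm^2


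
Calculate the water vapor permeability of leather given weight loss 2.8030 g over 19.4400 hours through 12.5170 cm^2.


Formula: WVP = loss / (area * time)
Substituting: WVP = 2.8030 / (12.5170 * 19.4400)
Result: 0.0115193 g/(cm^2*hr)


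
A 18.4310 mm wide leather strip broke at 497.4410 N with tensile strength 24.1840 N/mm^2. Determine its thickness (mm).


Formula: t = F / (TS * w)
Substituting: t = 497.4410 / (24.1840 * 18.4310)
Result: 1.1160 mm


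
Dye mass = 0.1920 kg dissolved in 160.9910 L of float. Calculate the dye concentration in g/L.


Formula: Conc = dye_mass(kg) / volume(L) * 1000
Substituting: Conc = 0.1920 / 160.9910 * 1000
Result: 1.1926 g/L


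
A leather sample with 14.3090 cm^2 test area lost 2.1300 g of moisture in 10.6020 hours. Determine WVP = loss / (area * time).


Formula: WVP = loss / (area * time)
Substituting: WVP = 2.1300 / (14.3090 * 10.6020)
Result: 0.0140405 g/(cm^2*hr)


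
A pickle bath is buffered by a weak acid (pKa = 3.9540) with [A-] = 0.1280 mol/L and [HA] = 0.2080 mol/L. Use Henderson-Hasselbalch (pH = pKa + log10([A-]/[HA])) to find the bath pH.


ratio = [A-] / [HA] = 0.1280 / 0.2080 = 0.6154
log10(ratio) = -0.2109
pH = pKa + log10(ratio) = 3.9540 - 0.2109 = 3.7431


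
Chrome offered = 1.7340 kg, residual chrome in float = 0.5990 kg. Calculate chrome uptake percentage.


Formula: Uptake = (offered - residual) / offered * 100
Substituting: Uptake = (1.7340 - 0.5990) / 1.7340 * 100
Result: 65.4556 %


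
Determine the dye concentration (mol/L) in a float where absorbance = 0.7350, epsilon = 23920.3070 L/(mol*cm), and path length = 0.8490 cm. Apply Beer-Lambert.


Formula: c = A / (epsilon * l)
Substituting: c = 0.7350 / (23920.3070 * 0.8490)
Result: 3.6192e-05 mol/L


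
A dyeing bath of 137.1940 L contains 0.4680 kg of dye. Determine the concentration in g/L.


Formula: Conc = dye_mass(kg) / volume(L) * 1000
Substituting: Conc = 0.4680 / 137.1940 * 1000
Result: 3.4112 g/L


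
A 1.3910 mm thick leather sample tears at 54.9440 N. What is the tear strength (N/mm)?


Formula: Tear strength = force / thickness
Substituting: Tear strength = 54.9440 / 1.3910
Result: 39.4996 N/mm


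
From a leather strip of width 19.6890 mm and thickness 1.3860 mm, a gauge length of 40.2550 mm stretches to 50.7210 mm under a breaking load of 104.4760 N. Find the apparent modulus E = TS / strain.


TS = F / (w * t) = 104.4760 / (19.6890 * 1.3860) = 3.8285 N/mm^2
strain = (Lf - L0) / L0 = (50.7210 - 40.2550) / 40.2550 = 0.2600
E = TS / strain = 3.8285 / 0.2600 = 14.7255 N/mm^2


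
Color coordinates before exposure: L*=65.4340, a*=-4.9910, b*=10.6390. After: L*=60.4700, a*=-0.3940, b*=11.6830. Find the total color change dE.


dL = -4.9640, da = 4.5970, db = 1.0440
dE = sqrt((-4.9640)^2 + 4.5970^2 + 1.0440^2) = 6.8457


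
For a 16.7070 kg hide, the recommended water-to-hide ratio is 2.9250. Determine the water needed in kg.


Formula: Water = hide_weight * ratio
Substituting: Water = 16.7070 * 2.9250
Result: 48.8680 kg


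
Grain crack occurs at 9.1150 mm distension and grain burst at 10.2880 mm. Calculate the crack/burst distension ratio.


Formula: Ratio = crack / burst
Substituting: Ratio = 9.1150 / 10.2880
Result: 0.8860


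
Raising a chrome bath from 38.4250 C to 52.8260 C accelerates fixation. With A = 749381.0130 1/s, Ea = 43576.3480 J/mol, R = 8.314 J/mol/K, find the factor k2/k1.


T1 = 38.4250 + 273.15 = 311.5750 K; T2 = 52.8260 + 273.15 = 325.9760 K
k1 = A * exp(-Ea/(R*T1)) = 749381.0130 * exp(-43576.3480/(8.314*311.5750)) = 0.0370673 1/s
k2 = A * exp(-Ea/(R*T2)) = 749381.0130 * exp(-43576.3480/(8.314*325.9760)) = 0.077937 1/s
k2/k1 = 0.077937 / 0.0370673 = 2.1026


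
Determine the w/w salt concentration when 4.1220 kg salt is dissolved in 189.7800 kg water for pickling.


Formula: Conc = salt / (water + salt) * 100
Substituting: Conc = 4.1220 / (189.7800 + 4.1220) * 100
Result: 2.1258 %


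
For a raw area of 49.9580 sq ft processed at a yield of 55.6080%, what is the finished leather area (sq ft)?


Formula: finished = raw * yield / 100
Substituting: finished = 49.9580 * 55.6080 / 100
Result: 27.7806 sq ft


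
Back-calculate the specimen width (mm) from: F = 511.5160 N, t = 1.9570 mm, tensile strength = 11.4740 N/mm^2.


Formula: w = F / (TS * t)
Substituting: w = 511.5160 / (11.4740 * 1.9570)
Result: 22.7800 mm


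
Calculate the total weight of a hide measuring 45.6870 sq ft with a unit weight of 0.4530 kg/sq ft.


Formula: Weight = area * weight_per_sqft
Substituting: Weight = 45.6870 * 0.4530
Result: 20.6962 kg


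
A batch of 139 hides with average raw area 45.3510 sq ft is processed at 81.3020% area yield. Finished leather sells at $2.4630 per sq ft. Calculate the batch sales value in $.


Raw_total = N * avg_area = 139 * 45.3510 = 6303.7890 sq ft
Finished = Raw_total * yield / 100 = 6303.7890 * 81.3020 / 100 = 5125.1065 sq ft
Value = Finished * price = 5125.1065 * 2.4630 = 12623.1374 $


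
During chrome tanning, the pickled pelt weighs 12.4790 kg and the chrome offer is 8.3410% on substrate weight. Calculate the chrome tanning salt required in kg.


Formula: Chrome = substrate * pct / 100
Substituting: Chrome = 12.4790 * 8.3410 / 100
Result: 1.0409 kg


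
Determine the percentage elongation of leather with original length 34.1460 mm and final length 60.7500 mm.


Formula: Elongation = (Lf - L0) / L0 * 100
Substituting: Elongation = (60.7500 - 34.1460) / 34.1460 * 100
Result: 77.9125 %


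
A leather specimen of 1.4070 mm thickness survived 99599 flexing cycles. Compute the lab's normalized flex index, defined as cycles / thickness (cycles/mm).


Formula: Index = cycles / thickness
Substituting: Index = 99599 / 1.4070
Result: 70788.2018 cycles/mm


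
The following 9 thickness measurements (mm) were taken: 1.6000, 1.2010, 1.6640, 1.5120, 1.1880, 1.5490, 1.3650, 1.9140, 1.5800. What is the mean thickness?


Formula: Average = sum / n
Substituting: Average = 13.5730 / 9
Result: 1.5081 mm


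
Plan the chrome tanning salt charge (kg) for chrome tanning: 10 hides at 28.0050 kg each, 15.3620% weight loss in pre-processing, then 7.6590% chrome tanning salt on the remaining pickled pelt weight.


Total_raw = N * avg_wt = 10 * 28.0050 = 280.0500 kg
Substrate = Total_raw * (1 - loss/100) = 280.0500 * (1 - 15.3620/100) = 237.0287 kg
Chrome = Substrate * pct / 100 = 237.0287 * 7.6590 / 100 = 18.1540 kg


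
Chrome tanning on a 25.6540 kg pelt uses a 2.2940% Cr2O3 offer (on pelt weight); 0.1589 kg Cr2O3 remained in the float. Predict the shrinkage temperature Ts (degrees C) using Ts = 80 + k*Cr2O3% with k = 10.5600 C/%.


Offered = pelt * offer_pct / 100 = 25.6540 * 2.2940 / 100 = 0.5885 kg
Uptake = offered - residual = 0.5885 - 0.1589 = 0.4296 kg
Cr2O3% on pelt = uptake / pelt * 100 = 0.4296 / 25.6540 * 100 = 1.6746 %
Ts = 80 + k * Cr2O3% = 80 + 10.5600 * 1.6746 = 97.6838 C


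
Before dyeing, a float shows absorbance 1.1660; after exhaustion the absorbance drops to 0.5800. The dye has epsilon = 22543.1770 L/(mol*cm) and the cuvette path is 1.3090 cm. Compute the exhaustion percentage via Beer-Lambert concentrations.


c_initial = A_i / (epsilon * l) = 1.1660 / (22543.1770 * 1.3090) = 3.9513e-05 mol/L
c_final = A_f / (epsilon * l) = 0.5800 / (22543.1770 * 1.3090) = 1.9655e-05 mol/L
Exhaustion = (c_initial - c_final) / c_initial * 100 = (3.9513e-05 - 1.9655e-05) / 3.9513e-05 * 100 = 50.2573 %


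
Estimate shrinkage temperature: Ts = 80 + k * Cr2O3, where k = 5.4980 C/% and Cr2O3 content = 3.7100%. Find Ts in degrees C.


Formula: Ts = 80 + k * Cr2O3
Substituting: Ts = 80 + 5.4980 * 3.7100
Result: 100.3976 C


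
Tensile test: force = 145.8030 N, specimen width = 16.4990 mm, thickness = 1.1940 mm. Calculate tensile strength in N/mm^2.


Formula: TS = force / (width * thickness)
Substituting: TS = 145.8030 / (16.4990 * 1.1940)
Result: 7.4012 N/mm^2


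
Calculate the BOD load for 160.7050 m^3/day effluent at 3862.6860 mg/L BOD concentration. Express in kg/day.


Formula: BOD_load = volume * conc / 1000
Substituting: BOD_load = 160.7050 * 3862.6860 / 1000
Result: 620.7530 kg/day


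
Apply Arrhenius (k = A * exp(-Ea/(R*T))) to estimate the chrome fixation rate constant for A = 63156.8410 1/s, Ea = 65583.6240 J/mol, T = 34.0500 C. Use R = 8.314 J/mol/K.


T_K = T_C + 273.15 = 34.0500 + 273.15 = 307.2000 K
exponent = -Ea / (R * T_K) = -65583.6240 / (8.314 * 307.2000) = -25.6782
k = A * exp(exponent) = 63156.8410 * exp(-25.6782) = 4.4517e-07 1/s


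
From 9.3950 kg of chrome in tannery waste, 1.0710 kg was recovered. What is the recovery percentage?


Formula: Recovery = recovered / input * 100
Substituting: Recovery = 1.0710 / 9.3950 * 100
Result: 11.3997 %


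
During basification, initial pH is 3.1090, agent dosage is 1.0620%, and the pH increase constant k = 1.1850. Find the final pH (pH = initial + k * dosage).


Formula: pH_final = pH_initial + k * base_pct
Substituting: pH_final = 3.1090 + 1.1850 * 1.0620
Result: 4.3675


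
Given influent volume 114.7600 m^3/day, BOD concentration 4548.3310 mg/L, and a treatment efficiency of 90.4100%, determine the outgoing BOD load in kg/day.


Load_in = volume * conc / 1000 = 114.7600 * 4548.3310 / 1000 = 521.9665 kg/day
Removed = Load_in * eff / 100 = 521.9665 * 90.4100 / 100 = 471.9099 kg/day
Load_out = Load_in - Removed = 521.9665 - 471.9099 = 50.0566 kg/day


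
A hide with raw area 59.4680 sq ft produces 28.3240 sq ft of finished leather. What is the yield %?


Formula: Yield = finished / raw * 100
Substituting: Yield = 28.3240 / 59.4680 * 100
Result: 47.6290 %


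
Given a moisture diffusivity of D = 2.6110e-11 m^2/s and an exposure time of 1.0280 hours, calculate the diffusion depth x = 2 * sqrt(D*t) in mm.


t = 1.0280 hr * 3600 = 3700.8000 s
D * t = 2.6110e-11 * 3700.8000 = 9.6628e-08
x = 2 * sqrt(D*t) = 2 * sqrt(9.6628e-08) = 6.2170e-04 m = 0.6217 mm


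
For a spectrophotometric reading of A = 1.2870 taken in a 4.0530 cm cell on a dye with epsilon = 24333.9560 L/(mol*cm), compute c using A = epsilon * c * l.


Formula: c = A / (epsilon * l)
Substituting: c = 1.2870 / (24333.9560 * 4.0530)
Result: 1.3049e-05 mol/L


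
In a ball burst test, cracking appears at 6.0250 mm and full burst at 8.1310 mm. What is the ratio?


Formula: Ratio = crack / burst
Substituting: Ratio = 6.0250 / 8.1310
Result: 0.7410


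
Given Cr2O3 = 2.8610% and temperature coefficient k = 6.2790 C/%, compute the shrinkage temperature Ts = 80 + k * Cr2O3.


Formula: Ts = 80 + k * Cr2O3
Substituting: Ts = 80 + 6.2790 * 2.8610
Result: 97.9642 C


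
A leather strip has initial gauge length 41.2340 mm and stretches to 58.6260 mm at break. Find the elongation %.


Formula: Elongation = (Lf - L0) / L0 * 100
Substituting: Elongation = (58.6260 - 41.2340) / 41.2340 * 100
Result: 42.1788 %


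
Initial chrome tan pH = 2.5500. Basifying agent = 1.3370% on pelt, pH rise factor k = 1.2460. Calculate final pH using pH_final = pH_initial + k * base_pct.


Formula: pH_final = pH_initial + k * base_pct
Substituting: pH_final = 2.5500 + 1.2460 * 1.3370
Result: 4.2159


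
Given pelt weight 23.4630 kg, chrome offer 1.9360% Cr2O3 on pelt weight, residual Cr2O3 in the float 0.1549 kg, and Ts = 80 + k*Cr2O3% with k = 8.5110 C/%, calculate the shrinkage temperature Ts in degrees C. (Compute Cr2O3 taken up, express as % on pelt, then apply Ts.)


Offered = pelt * offer_pct / 100 = 23.4630 * 1.9360 / 100 = 0.4542 kg
Uptake = offered - residual = 0.4542 - 0.1549 = 0.2993 kg
Cr2O3% on pelt = uptake / pelt * 100 = 0.2993 / 23.4630 * 100 = 1.2758 %
Ts = 80 + k * Cr2O3% = 80 + 8.5110 * 1.2758 = 90.8584 C


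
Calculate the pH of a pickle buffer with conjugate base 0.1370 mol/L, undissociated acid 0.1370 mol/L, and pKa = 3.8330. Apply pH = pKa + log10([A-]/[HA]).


ratio = [A-] / [HA] = 0.1370 / 0.1370 = 1.0000
log10(ratio) = 0
pH = pKa + log10(ratio) = 3.8330 + 0 = 3.8330


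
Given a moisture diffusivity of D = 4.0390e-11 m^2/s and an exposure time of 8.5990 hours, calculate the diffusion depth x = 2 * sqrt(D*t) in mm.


t = 8.5990 hr * 3600 = 30956.4000 s
D * t = 4.0390e-11 * 30956.4000 = 1.2503e-06
x = 2 * sqrt(D*t) = 2 * sqrt(1.2503e-06) = 0.00223636 m = 2.2364 mm


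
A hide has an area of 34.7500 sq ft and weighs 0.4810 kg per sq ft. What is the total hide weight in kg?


Formula: Weight = area * weight_per_sqft
Substituting: Weight = 34.7500 * 0.4810
Result: 16.7147 kg


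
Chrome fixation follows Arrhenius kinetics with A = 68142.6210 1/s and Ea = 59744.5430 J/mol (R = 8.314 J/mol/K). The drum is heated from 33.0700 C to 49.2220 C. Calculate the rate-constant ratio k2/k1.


T1 = 33.0700 + 273.15 = 306.2200 K; T2 = 49.2220 + 273.15 = 322.3720 K
k1 = A * exp(-Ea/(R*T1)) = 68142.6210 * exp(-59744.5430/(8.314*306.2200)) = 4.3843e-06 1/s
k2 = A * exp(-Ea/(R*T2)) = 68142.6210 * exp(-59744.5430/(8.314*322.3720)) = 1.4208e-05 1/s
k2/k1 = 1.4208e-05 / 4.3843e-06 = 3.2406


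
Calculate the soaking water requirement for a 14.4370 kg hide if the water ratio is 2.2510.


Formula: Water = hide_weight * ratio
Substituting: Water = 14.4370 * 2.2510
Result: 32.4977 kg


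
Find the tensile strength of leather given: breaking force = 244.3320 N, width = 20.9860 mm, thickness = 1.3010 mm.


Formula: TS = force / (width * thickness)
Substituting: TS = 244.3320 / (20.9860 * 1.3010)
Result: 8.9490 N/mm^2


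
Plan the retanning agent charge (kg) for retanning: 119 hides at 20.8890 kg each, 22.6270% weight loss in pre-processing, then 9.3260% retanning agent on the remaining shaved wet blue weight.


Total_raw = N * avg_wt = 119 * 20.8890 = 2485.7910 kg
Substrate = Total_raw * (1 - loss/100) = 2485.7910 * (1 - 22.6270/100) = 1923.3311 kg
Retan = Substrate * pct / 100 = 1923.3311 * 9.3260 / 100 = 179.3699 kg


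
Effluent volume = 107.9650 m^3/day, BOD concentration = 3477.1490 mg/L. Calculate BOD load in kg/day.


Formula: BOD_load = volume * conc / 1000
Substituting: BOD_load = 107.9650 * 3477.1490 / 1000
Result: 375.4104 kg/day


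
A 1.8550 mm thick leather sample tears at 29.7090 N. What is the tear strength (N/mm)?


Formula: Tear strength = force / thickness
Substituting: Tear strength = 29.7090 / 1.8550
Result: 16.0156 N/mm


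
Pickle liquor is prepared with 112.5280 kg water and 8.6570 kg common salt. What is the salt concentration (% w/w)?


Formula: Conc = salt / (water + salt) * 100
Substituting: Conc = 8.6570 / (112.5280 + 8.6570) * 100
Result: 7.1436 %


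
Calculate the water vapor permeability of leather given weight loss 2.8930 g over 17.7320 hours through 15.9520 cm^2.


Formula: WVP = loss / (area * time)
Substituting: WVP = 2.8930 / (15.9520 * 17.7320)
Result: 0.0102276 g/(cm^2*hr)


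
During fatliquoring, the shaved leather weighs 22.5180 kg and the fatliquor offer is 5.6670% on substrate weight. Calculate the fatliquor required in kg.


Formula: Fat = substrate * pct / 100
Substituting: Fat = 22.5180 * 5.6670 / 100
Result: 1.2761 kg


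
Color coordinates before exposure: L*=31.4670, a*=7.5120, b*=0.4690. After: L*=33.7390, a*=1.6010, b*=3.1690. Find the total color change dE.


dL = 2.2720, da = -5.9110, db = 2.7000
dE = sqrt(2.2720^2 + (-5.9110)^2 + 2.7000^2) = 6.8842


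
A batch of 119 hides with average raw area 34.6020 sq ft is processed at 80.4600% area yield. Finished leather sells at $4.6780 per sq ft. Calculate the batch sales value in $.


Raw_total = N * avg_area = 119 * 34.6020 = 4117.6380 sq ft
Finished = Raw_total * yield / 100 = 4117.6380 * 80.4600 / 100 = 3313.0515 sq ft
Value = Finished * price = 3313.0515 * 4.6780 = 15498.4551 $


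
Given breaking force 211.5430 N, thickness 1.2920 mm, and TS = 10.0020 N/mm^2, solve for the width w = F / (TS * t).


Formula: w = F / (TS * t)
Substituting: w = 211.5430 / (10.0020 * 1.2920)
Result: 16.3700 mm


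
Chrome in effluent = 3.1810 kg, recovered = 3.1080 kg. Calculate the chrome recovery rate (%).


Formula: Recovery = recovered / input * 100
Substituting: Recovery = 3.1080 / 3.1810 * 100
Result: 97.7051 %


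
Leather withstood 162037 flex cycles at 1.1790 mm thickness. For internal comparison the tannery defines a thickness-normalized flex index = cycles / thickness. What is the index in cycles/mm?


Formula: Index = cycles / thickness
Substituting: Index = 162037 / 1.1790
Result: 137435.9627 cycles/mm


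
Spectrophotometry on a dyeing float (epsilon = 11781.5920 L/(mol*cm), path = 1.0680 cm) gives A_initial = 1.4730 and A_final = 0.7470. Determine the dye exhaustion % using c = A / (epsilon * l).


c_initial = A_i / (epsilon * l) = 1.4730 / (11781.5920 * 1.0680) = 1.1707e-04 mol/L
c_final = A_f / (epsilon * l) = 0.7470 / (11781.5920 * 1.0680) = 5.9367e-05 mol/L
Exhaustion = (c_initial - c_final) / c_initial * 100 = (1.1707e-04 - 5.9367e-05) / 1.1707e-04 * 100 = 49.2872 %


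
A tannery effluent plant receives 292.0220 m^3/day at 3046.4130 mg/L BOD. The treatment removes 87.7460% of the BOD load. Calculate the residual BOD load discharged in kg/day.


Load_in = volume * conc / 1000 = 292.0220 * 3046.4130 / 1000 = 889.6196 kg/day
Removed = Load_in * eff / 100 = 889.6196 * 87.7460 / 100 = 780.6056 kg/day
Load_out = Load_in - Removed = 889.6196 - 780.6056 = 109.0140 kg/day


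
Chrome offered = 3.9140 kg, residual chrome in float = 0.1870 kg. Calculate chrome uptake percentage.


Formula: Uptake = (offered - residual) / offered * 100
Substituting: Uptake = (3.9140 - 0.1870) / 3.9140 * 100
Result: 95.2223 %


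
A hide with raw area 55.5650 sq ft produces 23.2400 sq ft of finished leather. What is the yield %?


Formula: Yield = finished / raw * 100
Substituting: Yield = 23.2400 / 55.5650 * 100
Result: 41.8249 %


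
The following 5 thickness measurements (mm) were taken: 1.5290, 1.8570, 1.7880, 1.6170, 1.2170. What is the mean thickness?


Formula: Average = sum / n
Substituting: Average = 8.0080 / 5
Result: 1.6016 mm


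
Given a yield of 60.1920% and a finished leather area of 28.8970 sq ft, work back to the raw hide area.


Formula: raw = finished * 100 / yield
Substituting: raw = 28.8970 * 100 / 60.1920
Result: 48.0080 sq ft


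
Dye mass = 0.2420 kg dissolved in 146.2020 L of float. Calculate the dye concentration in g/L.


Formula: Conc = dye_mass(kg) / volume(L) * 1000
Substituting: Conc = 0.2420 / 146.2020 * 1000
Result: 1.6552 g/L


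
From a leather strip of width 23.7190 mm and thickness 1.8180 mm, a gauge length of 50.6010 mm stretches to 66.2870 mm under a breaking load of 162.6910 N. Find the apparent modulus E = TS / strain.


TS = F / (w * t) = 162.6910 / (23.7190 * 1.8180) = 3.7729 N/mm^2
strain = (Lf - L0) / L0 = (66.2870 - 50.6010) / 50.6010 = 0.3100
E = TS / strain = 3.7729 / 0.3100 = 12.1708 N/mm^2


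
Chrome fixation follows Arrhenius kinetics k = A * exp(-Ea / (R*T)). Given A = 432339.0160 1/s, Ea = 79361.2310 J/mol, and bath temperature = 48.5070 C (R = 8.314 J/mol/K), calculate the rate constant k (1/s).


T_K = T_C + 273.15 = 48.5070 + 273.15 = 321.6570 K
exponent = -Ea / (R * T_K) = -79361.2310 / (8.314 * 321.6570) = -29.6760
k = A * exp(exponent) = 432339.0160 * exp(-29.6760) = 5.5937e-08 1/s


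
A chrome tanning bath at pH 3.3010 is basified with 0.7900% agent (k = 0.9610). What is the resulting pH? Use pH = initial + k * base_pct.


Formula: pH_final = pH_initial + k * base_pct
Substituting: pH_final = 3.3010 + 0.9610 * 0.7900
Result: 4.0602


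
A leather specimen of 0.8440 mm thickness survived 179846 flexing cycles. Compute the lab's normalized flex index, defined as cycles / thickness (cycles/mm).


Formula: Index = cycles / thickness
Substituting: Index = 179846 / 0.8440
Result: 213087.6777 cycles/mm


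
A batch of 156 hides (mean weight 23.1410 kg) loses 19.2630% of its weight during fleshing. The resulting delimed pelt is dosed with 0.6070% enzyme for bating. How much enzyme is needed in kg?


Total_raw = N * avg_wt = 156 * 23.1410 = 3609.9960 kg
Substrate = Total_raw * (1 - loss/100) = 3609.9960 * (1 - 19.2630/100) = 2914.6025 kg
Enzyme = Substrate * pct / 100 = 2914.6025 * 0.6070 / 100 = 17.6916 kg


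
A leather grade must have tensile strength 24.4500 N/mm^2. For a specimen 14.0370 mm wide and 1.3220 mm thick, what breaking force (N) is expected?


Formula: F = TS * w * t
Substituting: F = 24.4500 * 14.0370 * 1.3220
Result: 453.7165 N


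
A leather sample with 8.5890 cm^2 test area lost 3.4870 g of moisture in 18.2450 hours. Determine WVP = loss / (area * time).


Formula: WVP = loss / (area * time)
Substituting: WVP = 3.4870 / (8.5890 * 18.2450)
Result: 0.0222518 g/(cm^2*hr)


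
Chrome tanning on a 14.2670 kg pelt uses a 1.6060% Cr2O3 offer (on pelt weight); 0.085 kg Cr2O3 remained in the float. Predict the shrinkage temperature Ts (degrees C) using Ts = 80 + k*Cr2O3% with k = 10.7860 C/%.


Offered = pelt * offer_pct / 100 = 14.2670 * 1.6060 / 100 = 0.2291 kg
Uptake = offered - residual = 0.2291 - 0.085 = 0.1441 kg
Cr2O3% on pelt = uptake / pelt * 100 = 0.1441 / 14.2670 * 100 = 1.0102 %
Ts = 80 + k * Cr2O3% = 80 + 10.7860 * 1.0102 = 90.8962 C


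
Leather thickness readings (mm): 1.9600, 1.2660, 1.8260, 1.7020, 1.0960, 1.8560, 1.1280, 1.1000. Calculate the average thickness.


Formula: Average = sum / n
Substituting: Average = 11.9340 / 8
Result: 1.4918 mm


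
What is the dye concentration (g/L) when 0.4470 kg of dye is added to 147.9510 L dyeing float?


Formula: Conc = dye_mass(kg) / volume(L) * 1000
Substituting: Conc = 0.4470 / 147.9510 * 1000
Result: 3.0213 g/L


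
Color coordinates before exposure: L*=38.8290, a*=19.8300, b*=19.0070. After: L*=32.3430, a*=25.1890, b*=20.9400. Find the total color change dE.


dL = -6.4860, da = 5.3590, db = 1.9330
dE = sqrt((-6.4860)^2 + 5.3590^2 + 1.9330^2) = 8.6327


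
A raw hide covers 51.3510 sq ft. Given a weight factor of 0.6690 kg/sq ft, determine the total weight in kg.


Formula: Weight = area * weight_per_sqft
Substituting: Weight = 51.3510 * 0.6690
Result: 34.3538 kg


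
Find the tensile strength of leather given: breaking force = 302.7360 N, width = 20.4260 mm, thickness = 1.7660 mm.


Formula: TS = force / (width * thickness)
Substituting: TS = 302.7360 / (20.4260 * 1.7660)
Result: 8.3925 N/mm^2


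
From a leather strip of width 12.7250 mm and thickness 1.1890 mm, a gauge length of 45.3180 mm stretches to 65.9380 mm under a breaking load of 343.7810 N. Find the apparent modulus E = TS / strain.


TS = F / (w * t) = 343.7810 / (12.7250 * 1.1890) = 22.7218 N/mm^2
strain = (Lf - L0) / L0 = (65.9380 - 45.3180) / 45.3180 = 0.4550
E = TS / strain = 22.7218 / 0.4550 = 49.9372 N/mm^2


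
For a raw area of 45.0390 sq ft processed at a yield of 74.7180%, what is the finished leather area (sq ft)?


Formula: finished = raw * yield / 100
Substituting: finished = 45.0390 * 74.7180 / 100
Result: 33.6522 sq ft


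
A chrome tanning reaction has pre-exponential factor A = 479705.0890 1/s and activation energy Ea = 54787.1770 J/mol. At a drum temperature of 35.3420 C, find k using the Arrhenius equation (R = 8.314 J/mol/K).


T_K = T_C + 273.15 = 35.3420 + 273.15 = 308.4920 K
exponent = -Ea / (R * T_K) = -54787.1770 / (8.314 * 308.4920) = -21.3612
k = A * exp(exponent) = 479705.0890 * exp(-21.3612) = 2.5348e-04 1/s


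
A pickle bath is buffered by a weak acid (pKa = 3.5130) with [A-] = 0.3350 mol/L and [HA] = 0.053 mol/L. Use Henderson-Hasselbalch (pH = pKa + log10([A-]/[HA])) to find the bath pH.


ratio = [A-] / [HA] = 0.3350 / 0.053 = 6.3208
log10(ratio) = 0.8008
pH = pKa + log10(ratio) = 3.5130 + 0.8008 = 4.3138


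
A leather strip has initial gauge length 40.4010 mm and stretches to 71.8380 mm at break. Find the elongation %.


Formula: Elongation = (Lf - L0) / L0 * 100
Substituting: Elongation = (71.8380 - 40.4010) / 40.4010 * 100
Result: 77.8124 %


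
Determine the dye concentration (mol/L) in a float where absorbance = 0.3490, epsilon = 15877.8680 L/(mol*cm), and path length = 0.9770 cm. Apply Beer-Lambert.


Formula: c = A / (epsilon * l)
Substituting: c = 0.3490 / (15877.8680 * 0.9770)
Result: 2.2498e-05 mol/L


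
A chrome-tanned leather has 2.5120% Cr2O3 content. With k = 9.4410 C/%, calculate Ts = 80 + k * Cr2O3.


Formula: Ts = 80 + k * Cr2O3
Substituting: Ts = 80 + 9.4410 * 2.5120
Result: 103.7158 C


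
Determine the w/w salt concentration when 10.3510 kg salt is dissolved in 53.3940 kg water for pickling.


Formula: Conc = salt / (water + salt) * 100
Substituting: Conc = 10.3510 / (53.3940 + 10.3510) * 100
Result: 16.2381 %


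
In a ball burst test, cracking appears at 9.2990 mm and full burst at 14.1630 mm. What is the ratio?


Formula: Ratio = crack / burst
Substituting: Ratio = 9.2990 / 14.1630
Result: 0.6566


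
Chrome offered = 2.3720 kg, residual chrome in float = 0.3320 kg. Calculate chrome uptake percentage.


Formula: Uptake = (offered - residual) / offered * 100
Substituting: Uptake = (2.3720 - 0.3320) / 2.3720 * 100
Result: 86.0034 %


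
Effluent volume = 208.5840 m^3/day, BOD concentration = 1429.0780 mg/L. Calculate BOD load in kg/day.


Formula: BOD_load = volume * conc / 1000
Substituting: BOD_load = 208.5840 * 1429.0780 / 1000
Result: 298.0828 kg/day


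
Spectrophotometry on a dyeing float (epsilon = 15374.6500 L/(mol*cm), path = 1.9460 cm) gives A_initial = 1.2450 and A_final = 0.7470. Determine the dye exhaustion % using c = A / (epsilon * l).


c_initial = A_i / (epsilon * l) = 1.2450 / (15374.6500 * 1.9460) = 4.1612e-05 mol/L
c_final = A_f / (epsilon * l) = 0.7470 / (15374.6500 * 1.9460) = 2.4967e-05 mol/L
Exhaustion = (c_initial - c_final) / c_initial * 100 = (4.1612e-05 - 2.4967e-05) / 4.1612e-05 * 100 = 40.0000 %


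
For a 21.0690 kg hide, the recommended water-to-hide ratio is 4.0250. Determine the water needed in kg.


Formula: Water = hide_weight * ratio
Substituting: Water = 21.0690 * 4.0250
Result: 84.8027 kg


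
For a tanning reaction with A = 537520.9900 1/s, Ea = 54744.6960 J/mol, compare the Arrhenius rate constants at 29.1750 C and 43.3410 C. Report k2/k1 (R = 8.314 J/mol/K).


T1 = 29.1750 + 273.15 = 302.3250 K; T2 = 43.3410 + 273.15 = 316.4910 K
k1 = A * exp(-Ea/(R*T1)) = 537520.9900 * exp(-54744.6960/(8.314*302.3250)) = 1.8684e-04 1/s
k2 = A * exp(-Ea/(R*T2)) = 537520.9900 * exp(-54744.6960/(8.314*316.4910)) = 4.9526e-04 1/s
k2/k1 = 4.9526e-04 / 1.8684e-04 = 2.6508


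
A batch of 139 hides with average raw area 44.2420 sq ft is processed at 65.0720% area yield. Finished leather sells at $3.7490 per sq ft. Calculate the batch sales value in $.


Raw_total = N * avg_area = 139 * 44.2420 = 6149.6380 sq ft
Finished = Raw_total * yield / 100 = 6149.6380 * 65.0720 / 100 = 4001.6924 sq ft
Value = Finished * price = 4001.6924 * 3.7490 = 15002.3450 $


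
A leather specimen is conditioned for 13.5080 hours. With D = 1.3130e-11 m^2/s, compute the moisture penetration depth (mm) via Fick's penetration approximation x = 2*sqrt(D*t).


t = 13.5080 hr * 3600 = 48628.8000 s
D * t = 1.3130e-11 * 48628.8000 = 6.3850e-07
x = 2 * sqrt(D*t) = 2 * sqrt(6.3850e-07) = 0.00159812 m = 1.5981 mm


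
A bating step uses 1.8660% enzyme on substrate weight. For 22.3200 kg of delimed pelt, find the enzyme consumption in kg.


Formula: Enzyme = substrate * pct / 100
Substituting: Enzyme = 22.3200 * 1.8660 / 100
Result: 0.4165 kg


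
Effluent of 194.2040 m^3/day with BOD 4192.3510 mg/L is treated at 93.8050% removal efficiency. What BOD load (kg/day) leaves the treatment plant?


Load_in = volume * conc / 1000 = 194.2040 * 4192.3510 / 1000 = 814.1713 kg/day
Removed = Load_in * eff / 100 = 814.1713 * 93.8050 / 100 = 763.7334 kg/day
Load_out = Load_in - Removed = 814.1713 - 763.7334 = 50.4379 kg/day


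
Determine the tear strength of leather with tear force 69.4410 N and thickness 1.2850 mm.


Formula: Tear strength = force / thickness
Substituting: Tear strength = 69.4410 / 1.2850
Result: 54.0397 N/mm


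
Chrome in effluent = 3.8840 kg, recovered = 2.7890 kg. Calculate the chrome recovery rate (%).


Formula: Recovery = recovered / input * 100
Substituting: Recovery = 2.7890 / 3.8840 * 100
Result: 71.8074 %


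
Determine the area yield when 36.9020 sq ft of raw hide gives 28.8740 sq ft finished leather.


Formula: Yield = finished / raw * 100
Substituting: Yield = 28.8740 / 36.9020 * 100
Result: 78.2451 %


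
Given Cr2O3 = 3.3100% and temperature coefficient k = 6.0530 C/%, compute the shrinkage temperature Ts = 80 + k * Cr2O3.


Formula: Ts = 80 + k * Cr2O3
Substituting: Ts = 80 + 6.0530 * 3.3100
Result: 100.0354 C


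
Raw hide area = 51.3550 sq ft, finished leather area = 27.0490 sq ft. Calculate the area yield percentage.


Formula: Yield = finished / raw * 100
Substituting: Yield = 27.0490 / 51.3550 * 100
Result: 52.6706 %


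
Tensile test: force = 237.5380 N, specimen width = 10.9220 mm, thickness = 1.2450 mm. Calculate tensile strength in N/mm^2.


Formula: TS = force / (width * thickness)
Substituting: TS = 237.5380 / (10.9220 * 1.2450)
Result: 17.4687 N/mm^2


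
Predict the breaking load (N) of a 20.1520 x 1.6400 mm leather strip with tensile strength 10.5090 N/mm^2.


Formula: F = TS * w * t
Substituting: F = 10.5090 * 20.1520 * 1.6400
Result: 347.3149 N


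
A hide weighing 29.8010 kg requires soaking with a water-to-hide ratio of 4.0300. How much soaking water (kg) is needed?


Formula: Water = hide_weight * ratio
Substituting: Water = 29.8010 * 4.0300
Result: 120.0980 kg


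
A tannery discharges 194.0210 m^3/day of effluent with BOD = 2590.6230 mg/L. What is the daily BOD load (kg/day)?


Formula: BOD_load = volume * conc / 1000
Substituting: BOD_load = 194.0210 * 2590.6230 / 1000
Result: 502.6353 kg/day


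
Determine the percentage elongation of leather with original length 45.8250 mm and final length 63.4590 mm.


Formula: Elongation = (Lf - L0) / L0 * 100
Substituting: Elongation = (63.4590 - 45.8250) / 45.8250 * 100
Result: 38.4812 %


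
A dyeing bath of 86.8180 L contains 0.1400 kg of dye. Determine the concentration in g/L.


Formula: Conc = dye_mass(kg) / volume(L) * 1000
Substituting: Conc = 0.1400 / 86.8180 * 1000
Result: 1.6126 g/L


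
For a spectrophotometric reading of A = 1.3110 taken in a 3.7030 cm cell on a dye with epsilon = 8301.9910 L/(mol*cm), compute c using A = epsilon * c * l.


Formula: c = A / (epsilon * l)
Substituting: c = 1.3110 / (8301.9910 * 3.7030)
Result: 4.2645e-05 mol/L


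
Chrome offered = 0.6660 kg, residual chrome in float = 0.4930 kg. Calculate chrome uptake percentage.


Formula: Uptake = (offered - residual) / offered * 100
Substituting: Uptake = (0.6660 - 0.4930) / 0.6660 * 100
Result: 25.9760 %


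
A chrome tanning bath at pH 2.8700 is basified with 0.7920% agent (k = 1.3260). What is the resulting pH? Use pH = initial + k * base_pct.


Formula: pH_final = pH_initial + k * base_pct
Substituting: pH_final = 2.8700 + 1.3260 * 0.7920
Result: 3.9202


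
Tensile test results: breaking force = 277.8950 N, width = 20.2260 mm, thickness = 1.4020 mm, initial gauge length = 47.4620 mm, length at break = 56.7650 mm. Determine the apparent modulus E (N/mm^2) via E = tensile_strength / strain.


TS = F / (w * t) = 277.8950 / (20.2260 * 1.4020) = 9.7999 N/mm^2
strain = (Lf - L0) / L0 = (56.7650 - 47.4620) / 47.4620 = 0.1960
E = TS / strain = 9.7999 / 0.1960 = 49.9972 N/mm^2


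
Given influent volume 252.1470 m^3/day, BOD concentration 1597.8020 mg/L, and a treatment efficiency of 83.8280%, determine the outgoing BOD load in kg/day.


Load_in = volume * conc / 1000 = 252.1470 * 1597.8020 / 1000 = 402.8810 kg/day
Removed = Load_in * eff / 100 = 402.8810 * 83.8280 / 100 = 337.7271 kg/day
Load_out = Load_in - Removed = 402.8810 - 337.7271 = 65.1539 kg/day


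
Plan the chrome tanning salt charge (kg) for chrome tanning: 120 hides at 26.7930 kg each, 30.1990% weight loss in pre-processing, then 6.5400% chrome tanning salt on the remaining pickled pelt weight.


Total_raw = N * avg_wt = 120 * 26.7930 = 3215.1600 kg
Substrate = Total_raw * (1 - loss/100) = 3215.1600 * (1 - 30.1990/100) = 2244.2138 kg
Chrome = Substrate * pct / 100 = 2244.2138 * 6.5400 / 100 = 146.7716 kg


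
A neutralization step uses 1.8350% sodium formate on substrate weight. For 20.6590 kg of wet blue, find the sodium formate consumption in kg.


Formula: Neutralizer = substrate * pct / 100
Substituting: Neutralizer = 20.6590 * 1.8350 / 100
Result: 0.3791 kg


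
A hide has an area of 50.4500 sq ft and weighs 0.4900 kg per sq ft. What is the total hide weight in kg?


Formula: Weight = area * weight_per_sqft
Substituting: Weight = 50.4500 * 0.4900
Result: 24.7205 kg


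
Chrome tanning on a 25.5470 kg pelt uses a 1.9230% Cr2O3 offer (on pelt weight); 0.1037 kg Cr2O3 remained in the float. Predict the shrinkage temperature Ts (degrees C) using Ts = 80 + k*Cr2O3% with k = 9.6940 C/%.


Offered = pelt * offer_pct / 100 = 25.5470 * 1.9230 / 100 = 0.4913 kg
Uptake = offered - residual = 0.4913 - 0.1037 = 0.3876 kg
Cr2O3% on pelt = uptake / pelt * 100 = 0.3876 / 25.5470 * 100 = 1.5171 %
Ts = 80 + k * Cr2O3% = 80 + 9.6940 * 1.5171 = 94.7066 C


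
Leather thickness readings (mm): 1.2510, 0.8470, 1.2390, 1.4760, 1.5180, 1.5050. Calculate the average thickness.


Formula: Average = sum / n
Substituting: Average = 7.8360 / 6
Result: 1.3060 mm


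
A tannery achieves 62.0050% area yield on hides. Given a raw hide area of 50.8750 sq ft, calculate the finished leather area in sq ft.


Formula: finished = raw * yield / 100
Substituting: finished = 50.8750 * 62.0050 / 100
Result: 31.5450 sq ft
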